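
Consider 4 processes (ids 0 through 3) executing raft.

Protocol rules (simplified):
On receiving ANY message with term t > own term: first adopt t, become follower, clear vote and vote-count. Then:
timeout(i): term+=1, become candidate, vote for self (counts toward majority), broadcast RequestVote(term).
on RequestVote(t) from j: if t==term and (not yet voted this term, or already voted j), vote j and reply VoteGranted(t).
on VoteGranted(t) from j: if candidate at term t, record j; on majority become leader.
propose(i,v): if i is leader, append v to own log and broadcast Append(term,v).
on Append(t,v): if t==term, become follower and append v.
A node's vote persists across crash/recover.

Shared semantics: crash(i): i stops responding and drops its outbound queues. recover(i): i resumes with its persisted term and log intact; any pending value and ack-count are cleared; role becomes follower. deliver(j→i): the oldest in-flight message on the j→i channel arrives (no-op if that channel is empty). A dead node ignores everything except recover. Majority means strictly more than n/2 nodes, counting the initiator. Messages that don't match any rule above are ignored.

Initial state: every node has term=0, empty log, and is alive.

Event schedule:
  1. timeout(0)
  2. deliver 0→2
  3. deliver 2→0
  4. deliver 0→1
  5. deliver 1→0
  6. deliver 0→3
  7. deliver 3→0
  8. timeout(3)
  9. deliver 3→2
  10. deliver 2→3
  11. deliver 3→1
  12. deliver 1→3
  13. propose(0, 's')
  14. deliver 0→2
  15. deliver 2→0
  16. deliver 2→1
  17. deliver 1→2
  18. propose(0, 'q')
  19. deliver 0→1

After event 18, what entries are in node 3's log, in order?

empty

after 1 — timeout(0): n0:cand/t1/[-]
after 2 — deliver 0→2: n2:foll/t1/[-]
after 3 — deliver 2→0: ·
after 4 — deliver 0→1: n1:foll/t1/[-]
after 5 — deliver 1→0: n0:lead/t1/[-]
after 6 — deliver 0→3: n3:foll/t1/[-]
after 7 — deliver 3→0: ·
after 8 — timeout(3): n3:cand/t2/[-]
after 9 — deliver 3→2: n2:foll/t2/[-]
after 10 — deliver 2→3: ·
after 11 — deliver 3→1: n1:foll/t2/[-]
after 12 — deliver 1→3: n3:lead/t2/[-]
after 13 — propose(0,'s'): n0:lead/t1/[s]
after 14 — deliver 0→2: ·
after 15 — deliver 2→0: ·
after 16 — deliver 2→1: ·
after 17 — deliver 1→2: ·
after 18 — propose(0,'q'): n0:lead/t1/[s,q]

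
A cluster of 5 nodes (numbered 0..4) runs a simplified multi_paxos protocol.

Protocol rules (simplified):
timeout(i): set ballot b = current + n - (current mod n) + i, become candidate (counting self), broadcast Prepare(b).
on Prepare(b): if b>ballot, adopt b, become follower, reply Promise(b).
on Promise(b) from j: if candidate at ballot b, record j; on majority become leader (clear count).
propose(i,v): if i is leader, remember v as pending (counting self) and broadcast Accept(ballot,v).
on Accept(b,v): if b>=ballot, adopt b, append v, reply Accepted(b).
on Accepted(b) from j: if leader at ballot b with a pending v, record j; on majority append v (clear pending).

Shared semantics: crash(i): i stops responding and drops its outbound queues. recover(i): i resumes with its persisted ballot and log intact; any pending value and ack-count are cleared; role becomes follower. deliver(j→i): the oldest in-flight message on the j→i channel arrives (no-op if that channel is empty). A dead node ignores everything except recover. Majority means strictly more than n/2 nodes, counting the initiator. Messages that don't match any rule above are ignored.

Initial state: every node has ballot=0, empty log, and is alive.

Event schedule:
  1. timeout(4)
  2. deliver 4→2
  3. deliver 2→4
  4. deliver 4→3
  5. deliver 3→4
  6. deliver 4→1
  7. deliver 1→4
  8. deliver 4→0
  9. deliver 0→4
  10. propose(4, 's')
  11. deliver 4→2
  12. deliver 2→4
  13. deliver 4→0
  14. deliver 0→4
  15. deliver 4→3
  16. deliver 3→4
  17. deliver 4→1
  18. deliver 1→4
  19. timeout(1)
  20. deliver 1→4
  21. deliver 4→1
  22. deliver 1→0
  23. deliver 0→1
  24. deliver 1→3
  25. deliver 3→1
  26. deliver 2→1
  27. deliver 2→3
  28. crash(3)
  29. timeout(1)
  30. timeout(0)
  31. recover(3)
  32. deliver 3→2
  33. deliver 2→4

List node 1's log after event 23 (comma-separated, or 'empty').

step 1 timeout(4): 4={cand,b=9,log=-}
step 2 deliver 4→2: 2={foll,b=9,log=-}
step 3 deliver 2→4: —
step 4 deliver 4→3: 3={foll,b=9,log=-}
step 5 deliver 3→4: 4={lead,b=9,log=-}
step 6 deliver 4→1: 1={foll,b=9,log=-}
step 7 deliver 1→4: —
step 8 deliver 4→0: 0={foll,b=9,log=-}
step 9 deliver 0→4: —
step 10 propose(4,'s'): —
step 11 deliver 4→2: 2={foll,b=9,log=s}
step 12 deliver 2→4: —
step 13 deliver 4→0: 0={foll,b=9,log=s}
step 14 deliver 0→4: 4={lead,b=9,log=s}
step 15 deliver 4→3: 3={foll,b=9,log=s}
step 16 deliver 3→4: —
step 17 deliver 4→1: 1={foll,b=9,log=s}
step 18 deliver 1→4: —
step 19 timeout(1): 1={cand,b=11,log=s}
step 20 deliver 1→4: 4={foll,b=11,log=s}
step 21 deliver 4→1: —
step 22 deliver 1→0: 0={foll,b=11,log=s}
step 23 deliver 0→1: 1={lead,b=11,log=s}

s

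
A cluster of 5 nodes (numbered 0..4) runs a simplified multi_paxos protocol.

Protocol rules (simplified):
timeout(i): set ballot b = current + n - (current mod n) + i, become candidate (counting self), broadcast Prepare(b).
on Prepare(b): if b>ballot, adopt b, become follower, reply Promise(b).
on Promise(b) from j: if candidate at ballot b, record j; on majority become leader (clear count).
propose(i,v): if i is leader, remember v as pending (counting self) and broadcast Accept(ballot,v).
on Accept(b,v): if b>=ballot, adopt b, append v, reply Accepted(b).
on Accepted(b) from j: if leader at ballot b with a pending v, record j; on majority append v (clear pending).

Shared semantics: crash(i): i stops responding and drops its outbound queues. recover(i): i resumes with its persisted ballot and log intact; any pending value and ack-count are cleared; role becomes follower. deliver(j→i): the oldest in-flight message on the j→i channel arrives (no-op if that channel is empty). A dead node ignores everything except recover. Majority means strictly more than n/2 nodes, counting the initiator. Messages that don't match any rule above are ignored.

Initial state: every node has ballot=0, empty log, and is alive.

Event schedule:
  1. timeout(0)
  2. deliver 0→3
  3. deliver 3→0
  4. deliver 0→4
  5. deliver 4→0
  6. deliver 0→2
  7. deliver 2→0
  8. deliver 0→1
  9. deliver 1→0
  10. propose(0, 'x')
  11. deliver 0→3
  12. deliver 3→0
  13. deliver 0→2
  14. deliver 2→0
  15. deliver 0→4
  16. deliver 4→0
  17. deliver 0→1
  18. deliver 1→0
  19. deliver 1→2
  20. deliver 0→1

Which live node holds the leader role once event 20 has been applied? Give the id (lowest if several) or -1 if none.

0

1. timeout(0):  <0:cand b5 ->
2. deliver 0→3:  <3:foll b5 ->
3. deliver 3→0:  nop
4. deliver 0→4:  <4:foll b5 ->
5. deliver 4→0:  <0:lead b5 ->
6. deliver 0→2:  <2:foll b5 ->
7. deliver 2→0:  nop
8. deliver 0→1:  <1:foll b5 ->
9. deliver 1→0:  nop
10. propose(0,'x'):  nop
11. deliver 0→3:  <3:foll b5 x>
12. deliver 3→0:  nop
13. deliver 0→2:  <2:foll b5 x>
14. deliver 2→0:  <0:lead b5 x>
15. deliver 0→4:  <4:foll b5 x>
16. deliver 4→0:  nop
17. deliver 0→1:  <1:foll b5 x>
18. deliver 1→0:  nop
19. deliver 1→2:  nop
20. deliver 0→1:  nop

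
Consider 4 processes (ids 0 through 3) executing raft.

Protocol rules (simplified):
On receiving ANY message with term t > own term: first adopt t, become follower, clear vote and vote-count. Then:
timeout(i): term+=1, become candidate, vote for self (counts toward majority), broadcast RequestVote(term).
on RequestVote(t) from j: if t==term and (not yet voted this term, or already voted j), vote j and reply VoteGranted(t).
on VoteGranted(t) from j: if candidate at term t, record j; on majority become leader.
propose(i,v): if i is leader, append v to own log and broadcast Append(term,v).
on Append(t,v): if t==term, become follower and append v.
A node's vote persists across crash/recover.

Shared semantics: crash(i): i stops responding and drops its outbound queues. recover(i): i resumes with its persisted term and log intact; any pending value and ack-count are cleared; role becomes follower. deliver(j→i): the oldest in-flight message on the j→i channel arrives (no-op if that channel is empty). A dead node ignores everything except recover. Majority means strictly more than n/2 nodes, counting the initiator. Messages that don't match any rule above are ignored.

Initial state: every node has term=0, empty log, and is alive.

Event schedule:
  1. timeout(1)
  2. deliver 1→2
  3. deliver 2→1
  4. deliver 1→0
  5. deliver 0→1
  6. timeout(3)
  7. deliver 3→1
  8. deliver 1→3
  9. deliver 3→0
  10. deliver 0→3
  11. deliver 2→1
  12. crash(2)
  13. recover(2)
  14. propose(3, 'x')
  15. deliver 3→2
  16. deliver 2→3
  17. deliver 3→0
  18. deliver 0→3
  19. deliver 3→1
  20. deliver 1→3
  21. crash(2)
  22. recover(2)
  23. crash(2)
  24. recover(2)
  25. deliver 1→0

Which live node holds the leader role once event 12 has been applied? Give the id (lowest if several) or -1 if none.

after 1 — timeout(1): n1:cand/t1/[-]
after 2 — deliver 1→2: n2:foll/t1/[-]
after 3 — deliver 2→1: ·
after 4 — deliver 1→0: n0:foll/t1/[-]
after 5 — deliver 0→1: n1:lead/t1/[-]
after 6 — timeout(3): n3:cand/t1/[-]
after 7 — deliver 3→1: ·
after 8 — deliver 1→3: ·
after 9 — deliver 3→0: ·
after 10 — deliver 0→3: ·
after 11 — deliver 2→1: ·
after 12 — crash(2): n2:✗foll/t1/[-]

1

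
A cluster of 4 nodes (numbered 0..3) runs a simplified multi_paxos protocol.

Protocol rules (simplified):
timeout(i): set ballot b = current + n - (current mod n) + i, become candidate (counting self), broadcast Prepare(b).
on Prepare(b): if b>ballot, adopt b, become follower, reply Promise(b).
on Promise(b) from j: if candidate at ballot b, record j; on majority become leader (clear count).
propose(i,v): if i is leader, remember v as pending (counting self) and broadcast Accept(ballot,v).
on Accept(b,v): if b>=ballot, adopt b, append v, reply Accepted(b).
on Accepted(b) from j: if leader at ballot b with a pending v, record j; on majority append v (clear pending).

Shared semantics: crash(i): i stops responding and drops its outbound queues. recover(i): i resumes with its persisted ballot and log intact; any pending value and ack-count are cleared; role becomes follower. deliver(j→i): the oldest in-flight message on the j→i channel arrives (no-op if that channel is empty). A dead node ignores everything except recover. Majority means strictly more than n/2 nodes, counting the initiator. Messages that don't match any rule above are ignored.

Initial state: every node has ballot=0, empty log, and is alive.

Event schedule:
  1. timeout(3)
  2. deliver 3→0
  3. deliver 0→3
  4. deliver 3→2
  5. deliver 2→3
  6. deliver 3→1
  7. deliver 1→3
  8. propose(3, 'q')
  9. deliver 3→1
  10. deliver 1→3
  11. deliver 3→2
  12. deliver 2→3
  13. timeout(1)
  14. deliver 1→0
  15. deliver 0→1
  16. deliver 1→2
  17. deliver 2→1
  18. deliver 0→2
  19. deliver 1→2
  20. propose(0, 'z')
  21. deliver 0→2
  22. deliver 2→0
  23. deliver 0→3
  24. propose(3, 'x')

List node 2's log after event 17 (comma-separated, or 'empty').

after 1 — timeout(3): n3:cand/b7/[-]
after 2 — deliver 3→0: n0:foll/b7/[-]
after 3 — deliver 0→3: ·
after 4 — deliver 3→2: n2:foll/b7/[-]
after 5 — deliver 2→3: n3:lead/b7/[-]
after 6 — deliver 3→1: n1:foll/b7/[-]
after 7 — deliver 1→3: ·
after 8 — propose(3,'q'): ·
after 9 — deliver 3→1: n1:foll/b7/[q]
after 10 — deliver 1→3: ·
after 11 — deliver 3→2: n2:foll/b7/[q]
after 12 — deliver 2→3: n3:lead/b7/[q]
after 13 — timeout(1): n1:cand/b9/[q]
after 14 — deliver 1→0: n0:foll/b9/[-]
after 15 — deliver 0→1: ·
after 16 — deliver 1→2: n2:foll/b9/[q]
after 17 — deliver 2→1: n1:lead/b9/[q]

q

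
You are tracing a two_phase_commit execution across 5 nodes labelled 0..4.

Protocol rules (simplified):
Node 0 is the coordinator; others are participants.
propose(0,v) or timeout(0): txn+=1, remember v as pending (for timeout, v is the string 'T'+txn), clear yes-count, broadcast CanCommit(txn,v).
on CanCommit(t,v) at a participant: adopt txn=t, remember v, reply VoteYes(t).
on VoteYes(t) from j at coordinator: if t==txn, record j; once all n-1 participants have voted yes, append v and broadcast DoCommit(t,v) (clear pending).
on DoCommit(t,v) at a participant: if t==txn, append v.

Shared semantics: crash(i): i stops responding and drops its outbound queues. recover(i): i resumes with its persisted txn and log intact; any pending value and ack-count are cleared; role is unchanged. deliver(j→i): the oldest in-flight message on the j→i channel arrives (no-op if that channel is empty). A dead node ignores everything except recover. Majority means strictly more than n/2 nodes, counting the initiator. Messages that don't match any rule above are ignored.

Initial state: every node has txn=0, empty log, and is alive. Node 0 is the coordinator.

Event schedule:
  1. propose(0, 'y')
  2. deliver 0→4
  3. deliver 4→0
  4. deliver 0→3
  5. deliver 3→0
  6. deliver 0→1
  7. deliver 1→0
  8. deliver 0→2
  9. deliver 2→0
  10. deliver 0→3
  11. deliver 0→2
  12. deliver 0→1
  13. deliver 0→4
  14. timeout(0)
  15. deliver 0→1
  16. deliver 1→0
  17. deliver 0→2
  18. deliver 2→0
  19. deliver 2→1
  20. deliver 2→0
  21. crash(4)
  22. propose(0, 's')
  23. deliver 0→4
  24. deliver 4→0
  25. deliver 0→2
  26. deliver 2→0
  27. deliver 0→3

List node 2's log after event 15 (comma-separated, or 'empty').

after 1 — propose(0,'y'): n0:coor/t1/[-]
after 2 — deliver 0→4: n4:part/t1/[-]
after 3 — deliver 4→0: ·
after 4 — deliver 0→3: n3:part/t1/[-]
after 5 — deliver 3→0: ·
after 6 — deliver 0→1: n1:part/t1/[-]
after 7 — deliver 1→0: ·
after 8 — deliver 0→2: n2:part/t1/[-]
after 9 — deliver 2→0: n0:coor/t1/[y]
after 10 — deliver 0→3: n3:part/t1/[y]
after 11 — deliver 0→2: n2:part/t1/[y]
after 12 — deliver 0→1: n1:part/t1/[y]
after 13 — deliver 0→4: n4:part/t1/[y]
after 14 — timeout(0): n0:coor/t2/[y]
after 15 — deliver 0→1: n1:part/t2/[y]

y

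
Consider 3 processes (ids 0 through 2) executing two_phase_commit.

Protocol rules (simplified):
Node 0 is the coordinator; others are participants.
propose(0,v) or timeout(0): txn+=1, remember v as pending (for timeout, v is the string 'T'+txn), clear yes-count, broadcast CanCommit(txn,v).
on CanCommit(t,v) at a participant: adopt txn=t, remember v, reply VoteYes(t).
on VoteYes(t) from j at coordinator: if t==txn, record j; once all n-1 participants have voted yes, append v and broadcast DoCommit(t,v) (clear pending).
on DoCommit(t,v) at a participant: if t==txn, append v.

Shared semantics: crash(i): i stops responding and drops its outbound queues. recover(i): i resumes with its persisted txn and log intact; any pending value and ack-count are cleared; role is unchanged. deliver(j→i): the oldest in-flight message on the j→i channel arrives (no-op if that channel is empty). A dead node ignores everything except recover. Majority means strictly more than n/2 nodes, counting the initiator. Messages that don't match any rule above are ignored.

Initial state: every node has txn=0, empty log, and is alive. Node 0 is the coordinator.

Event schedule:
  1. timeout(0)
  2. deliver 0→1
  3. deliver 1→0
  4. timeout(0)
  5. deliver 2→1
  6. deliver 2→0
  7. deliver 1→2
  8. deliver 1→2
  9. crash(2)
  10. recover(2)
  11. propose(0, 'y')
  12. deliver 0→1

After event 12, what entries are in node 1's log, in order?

[1] timeout(0) → N0(coor t1 [-])
[2] deliver 0→1 → N1(part t1 [-])
[3] deliver 1→0 → ∅
[4] timeout(0) → N0(coor t2 [-])
[5] deliver 2→1 → ∅
[6] deliver 2→0 → ∅
[7] deliver 1→2 → ∅
[8] deliver 1→2 → ∅
[9] crash(2) → N2(✗part t0 [-])
[10] recover(2) → N2(part t0 [-])
[11] propose(0,'y') → N0(coor t3 [-])
[12] deliver 0→1 → N1(part t2 [-])

empty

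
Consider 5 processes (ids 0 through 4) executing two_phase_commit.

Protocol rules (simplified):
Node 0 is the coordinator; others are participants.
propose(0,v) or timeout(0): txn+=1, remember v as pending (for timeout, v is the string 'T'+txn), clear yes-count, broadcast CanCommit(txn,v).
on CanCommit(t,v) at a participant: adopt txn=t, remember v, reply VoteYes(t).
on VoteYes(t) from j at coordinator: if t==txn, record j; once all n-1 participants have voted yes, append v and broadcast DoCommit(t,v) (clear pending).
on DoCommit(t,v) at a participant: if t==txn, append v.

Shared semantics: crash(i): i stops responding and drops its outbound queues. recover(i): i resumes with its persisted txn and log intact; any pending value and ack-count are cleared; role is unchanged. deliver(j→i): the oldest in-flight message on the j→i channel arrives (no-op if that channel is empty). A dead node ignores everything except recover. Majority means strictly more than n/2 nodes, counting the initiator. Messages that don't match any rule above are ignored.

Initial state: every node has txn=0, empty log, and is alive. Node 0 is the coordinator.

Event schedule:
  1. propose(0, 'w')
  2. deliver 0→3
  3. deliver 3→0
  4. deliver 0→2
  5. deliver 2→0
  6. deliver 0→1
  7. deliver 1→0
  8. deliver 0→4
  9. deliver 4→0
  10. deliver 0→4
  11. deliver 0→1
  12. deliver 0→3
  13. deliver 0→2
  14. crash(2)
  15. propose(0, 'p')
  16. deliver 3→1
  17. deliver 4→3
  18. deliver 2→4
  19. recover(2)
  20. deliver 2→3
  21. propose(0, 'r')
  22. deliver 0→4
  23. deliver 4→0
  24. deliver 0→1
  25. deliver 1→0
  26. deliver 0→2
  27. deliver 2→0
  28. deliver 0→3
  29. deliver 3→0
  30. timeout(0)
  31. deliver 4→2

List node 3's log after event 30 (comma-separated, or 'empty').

w

e1 propose(0,'w'): 0[coor,t=1,-]
e2 deliver 0→3: 3[part,t=1,-]
e3 deliver 3→0: ·
e4 deliver 0→2: 2[part,t=1,-]
e5 deliver 2→0: ·
e6 deliver 0→1: 1[part,t=1,-]
e7 deliver 1→0: ·
e8 deliver 0→4: 4[part,t=1,-]
e9 deliver 4→0: 0[coor,t=1,w]
e10 deliver 0→4: 4[part,t=1,w]
e11 deliver 0→1: 1[part,t=1,w]
e12 deliver 0→3: 3[part,t=1,w]
e13 deliver 0→2: 2[part,t=1,w]
e14 crash(2): 2[✗part,t=1,w]
e15 propose(0,'p'): 0[coor,t=2,w]
e16 deliver 3→1: ·
e17 deliver 4→3: ·
e18 deliver 2→4: ·
e19 recover(2): 2[part,t=1,w]
e20 deliver 2→3: ·
e21 propose(0,'r'): 0[coor,t=3,w]
e22 deliver 0→4: 4[part,t=2,w]
e23 deliver 4→0: ·
e24 deliver 0→1: 1[part,t=2,w]
e25 deliver 1→0: ·
e26 deliver 0→2: 2[part,t=2,w]
e27 deliver 2→0: ·
e28 deliver 0→3: 3[part,t=2,w]
e29 deliver 3→0: ·
e30 timeout(0): 0[coor,t=4,w]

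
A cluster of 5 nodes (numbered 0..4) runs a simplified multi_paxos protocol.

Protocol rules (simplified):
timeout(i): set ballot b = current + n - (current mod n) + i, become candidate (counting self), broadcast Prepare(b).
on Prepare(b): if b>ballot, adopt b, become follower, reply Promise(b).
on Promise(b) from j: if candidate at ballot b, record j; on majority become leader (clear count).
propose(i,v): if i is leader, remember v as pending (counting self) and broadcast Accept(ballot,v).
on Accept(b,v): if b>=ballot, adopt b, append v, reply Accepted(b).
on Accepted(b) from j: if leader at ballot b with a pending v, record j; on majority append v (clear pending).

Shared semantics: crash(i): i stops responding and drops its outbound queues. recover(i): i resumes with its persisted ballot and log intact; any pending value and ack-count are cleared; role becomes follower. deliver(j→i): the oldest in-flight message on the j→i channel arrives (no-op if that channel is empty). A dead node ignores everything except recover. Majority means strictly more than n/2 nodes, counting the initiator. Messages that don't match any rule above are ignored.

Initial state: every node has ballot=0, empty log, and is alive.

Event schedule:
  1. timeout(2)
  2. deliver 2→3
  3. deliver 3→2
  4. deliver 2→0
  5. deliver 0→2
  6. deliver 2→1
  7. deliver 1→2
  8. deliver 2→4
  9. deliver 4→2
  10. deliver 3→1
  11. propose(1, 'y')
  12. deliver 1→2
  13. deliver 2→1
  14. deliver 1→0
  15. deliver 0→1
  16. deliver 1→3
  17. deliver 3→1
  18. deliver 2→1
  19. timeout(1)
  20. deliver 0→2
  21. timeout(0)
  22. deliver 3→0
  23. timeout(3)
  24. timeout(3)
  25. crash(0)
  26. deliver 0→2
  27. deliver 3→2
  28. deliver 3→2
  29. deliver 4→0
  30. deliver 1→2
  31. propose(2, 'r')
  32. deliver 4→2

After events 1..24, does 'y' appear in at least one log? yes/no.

no

[1] timeout(2) → N2(cand b7 [-])
[2] deliver 2→3 → N3(foll b7 [-])
[3] deliver 3→2 → ∅
[4] deliver 2→0 → N0(foll b7 [-])
[5] deliver 0→2 → N2(lead b7 [-])
[6] deliver 2→1 → N1(foll b7 [-])
[7] deliver 1→2 → ∅
[8] deliver 2→4 → N4(foll b7 [-])
[9] deliver 4→2 → ∅
[10] deliver 3→1 → ∅
[11] propose(1,'y') → ∅
[12] deliver 1→2 → ∅
[13] deliver 2→1 → ∅
[14] deliver 1→0 → ∅
[15] deliver 0→1 → ∅
[16] deliver 1→3 → ∅
[17] deliver 3→1 → ∅
[18] deliver 2→1 → ∅
[19] timeout(1) → N1(cand b11 [-])
[20] deliver 0→2 → ∅
[21] timeout(0) → N0(cand b10 [-])
[22] deliver 3→0 → ∅
[23] timeout(3) → N3(cand b13 [-])
[24] timeout(3) → N3(cand b18 [-])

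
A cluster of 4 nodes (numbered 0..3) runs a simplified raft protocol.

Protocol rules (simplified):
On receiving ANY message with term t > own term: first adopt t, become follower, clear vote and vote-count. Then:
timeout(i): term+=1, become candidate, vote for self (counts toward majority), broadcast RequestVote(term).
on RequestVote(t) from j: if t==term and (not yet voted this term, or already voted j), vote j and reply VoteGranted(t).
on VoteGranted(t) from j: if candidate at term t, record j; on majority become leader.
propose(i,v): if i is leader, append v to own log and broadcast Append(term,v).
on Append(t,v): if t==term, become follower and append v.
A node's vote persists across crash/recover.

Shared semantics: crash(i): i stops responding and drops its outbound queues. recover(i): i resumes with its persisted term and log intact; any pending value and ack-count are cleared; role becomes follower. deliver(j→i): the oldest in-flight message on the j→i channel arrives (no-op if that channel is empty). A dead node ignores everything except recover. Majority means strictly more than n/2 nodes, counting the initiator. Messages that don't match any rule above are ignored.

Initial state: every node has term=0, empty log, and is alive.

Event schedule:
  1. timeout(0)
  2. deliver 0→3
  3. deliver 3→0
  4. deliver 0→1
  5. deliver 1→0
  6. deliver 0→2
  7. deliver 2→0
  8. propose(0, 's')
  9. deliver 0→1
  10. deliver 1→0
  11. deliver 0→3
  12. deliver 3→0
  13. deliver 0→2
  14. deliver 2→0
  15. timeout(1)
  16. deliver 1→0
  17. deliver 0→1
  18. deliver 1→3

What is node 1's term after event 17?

2

1. timeout(0):  <0:cand t1 ->
2. deliver 0→3:  <3:foll t1 ->
3. deliver 3→0:  nop
4. deliver 0→1:  <1:foll t1 ->
5. deliver 1→0:  <0:lead t1 ->
6. deliver 0→2:  <2:foll t1 ->
7. deliver 2→0:  nop
8. propose(0,'s'):  <0:lead t1 s>
9. deliver 0→1:  <1:foll t1 s>
10. deliver 1→0:  nop
11. deliver 0→3:  <3:foll t1 s>
12. deliver 3→0:  nop
13. deliver 0→2:  <2:foll t1 s>
14. deliver 2→0:  nop
15. timeout(1):  <1:cand t2 s>
16. deliver 1→0:  <0:foll t2 s>
17. deliver 0→1:  nop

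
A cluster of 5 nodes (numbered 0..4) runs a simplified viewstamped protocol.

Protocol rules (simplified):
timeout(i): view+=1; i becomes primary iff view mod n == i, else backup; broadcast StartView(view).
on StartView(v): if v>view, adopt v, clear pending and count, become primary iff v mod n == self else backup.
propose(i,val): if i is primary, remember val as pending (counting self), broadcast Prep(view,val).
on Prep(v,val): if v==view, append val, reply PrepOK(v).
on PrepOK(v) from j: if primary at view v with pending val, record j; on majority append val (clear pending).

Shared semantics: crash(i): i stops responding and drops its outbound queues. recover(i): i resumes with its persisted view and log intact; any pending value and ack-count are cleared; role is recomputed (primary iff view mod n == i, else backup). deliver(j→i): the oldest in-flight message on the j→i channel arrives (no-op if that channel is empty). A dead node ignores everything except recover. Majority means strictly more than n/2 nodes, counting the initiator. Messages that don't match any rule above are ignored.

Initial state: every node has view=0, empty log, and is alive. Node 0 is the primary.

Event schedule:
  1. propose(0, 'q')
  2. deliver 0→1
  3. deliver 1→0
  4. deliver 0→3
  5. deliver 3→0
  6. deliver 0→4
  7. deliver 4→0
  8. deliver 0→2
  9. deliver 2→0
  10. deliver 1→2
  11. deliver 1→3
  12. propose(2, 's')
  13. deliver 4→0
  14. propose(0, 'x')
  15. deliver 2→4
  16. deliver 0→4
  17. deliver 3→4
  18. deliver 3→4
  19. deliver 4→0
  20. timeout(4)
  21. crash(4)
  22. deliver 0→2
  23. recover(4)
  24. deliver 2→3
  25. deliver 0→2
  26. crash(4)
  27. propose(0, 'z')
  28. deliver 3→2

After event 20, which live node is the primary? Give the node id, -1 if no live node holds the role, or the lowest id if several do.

0

after 1 — propose(0,'q'): ·
after 2 — deliver 0→1: n1:back/v0/[q]
after 3 — deliver 1→0: ·
after 4 — deliver 0→3: n3:back/v0/[q]
after 5 — deliver 3→0: n0:prim/v0/[q]
after 6 — deliver 0→4: n4:back/v0/[q]
after 7 — deliver 4→0: ·
after 8 — deliver 0→2: n2:back/v0/[q]
after 9 — deliver 2→0: ·
after 10 — deliver 1→2: ·
after 11 — deliver 1→3: ·
after 12 — propose(2,'s'): ·
after 13 — deliver 4→0: ·
after 14 — propose(0,'x'): ·
after 15 — deliver 2→4: ·
after 16 — deliver 0→4: n4:back/v0/[q,x]
after 17 — deliver 3→4: ·
after 18 — deliver 3→4: ·
after 19 — deliver 4→0: ·
after 20 — timeout(4): n4:back/v1/[q,x]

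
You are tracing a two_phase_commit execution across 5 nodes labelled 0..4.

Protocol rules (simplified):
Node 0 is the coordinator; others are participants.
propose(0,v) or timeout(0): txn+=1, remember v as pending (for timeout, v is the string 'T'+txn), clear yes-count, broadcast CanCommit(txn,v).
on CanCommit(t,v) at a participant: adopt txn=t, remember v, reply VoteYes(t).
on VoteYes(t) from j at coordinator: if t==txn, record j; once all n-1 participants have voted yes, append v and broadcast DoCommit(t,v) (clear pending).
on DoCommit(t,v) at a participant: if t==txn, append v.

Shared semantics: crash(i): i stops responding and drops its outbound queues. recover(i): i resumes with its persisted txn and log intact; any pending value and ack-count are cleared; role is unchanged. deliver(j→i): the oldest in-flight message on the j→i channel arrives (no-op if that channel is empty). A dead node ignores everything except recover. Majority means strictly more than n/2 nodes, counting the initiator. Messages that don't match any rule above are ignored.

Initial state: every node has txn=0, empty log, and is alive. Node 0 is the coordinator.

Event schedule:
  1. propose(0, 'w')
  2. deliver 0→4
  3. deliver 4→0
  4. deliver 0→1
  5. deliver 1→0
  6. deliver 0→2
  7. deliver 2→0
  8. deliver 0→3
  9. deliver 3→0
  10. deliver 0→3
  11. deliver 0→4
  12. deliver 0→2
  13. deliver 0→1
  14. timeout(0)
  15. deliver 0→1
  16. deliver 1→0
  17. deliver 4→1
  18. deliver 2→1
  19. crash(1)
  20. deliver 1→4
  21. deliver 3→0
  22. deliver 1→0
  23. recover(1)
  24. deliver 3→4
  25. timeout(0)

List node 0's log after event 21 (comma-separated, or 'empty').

w

1. propose(0,'w'):  <0:coor t1 ->
2. deliver 0→4:  <4:part t1 ->
3. deliver 4→0:  nop
4. deliver 0→1:  <1:part t1 ->
5. deliver 1→0:  nop
6. deliver 0→2:  <2:part t1 ->
7. deliver 2→0:  nop
8. deliver 0→3:  <3:part t1 ->
9. deliver 3→0:  <0:coor t1 w>
10. deliver 0→3:  <3:part t1 w>
11. deliver 0→4:  <4:part t1 w>
12. deliver 0→2:  <2:part t1 w>
13. deliver 0→1:  <1:part t1 w>
14. timeout(0):  <0:coor t2 w>
15. deliver 0→1:  <1:part t2 w>
16. deliver 1→0:  nop
17. deliver 4→1:  nop
18. deliver 2→1:  nop
19. crash(1):  <1:✗part t2 w>
20. deliver 1→4:  nop
21. deliver 3→0:  nop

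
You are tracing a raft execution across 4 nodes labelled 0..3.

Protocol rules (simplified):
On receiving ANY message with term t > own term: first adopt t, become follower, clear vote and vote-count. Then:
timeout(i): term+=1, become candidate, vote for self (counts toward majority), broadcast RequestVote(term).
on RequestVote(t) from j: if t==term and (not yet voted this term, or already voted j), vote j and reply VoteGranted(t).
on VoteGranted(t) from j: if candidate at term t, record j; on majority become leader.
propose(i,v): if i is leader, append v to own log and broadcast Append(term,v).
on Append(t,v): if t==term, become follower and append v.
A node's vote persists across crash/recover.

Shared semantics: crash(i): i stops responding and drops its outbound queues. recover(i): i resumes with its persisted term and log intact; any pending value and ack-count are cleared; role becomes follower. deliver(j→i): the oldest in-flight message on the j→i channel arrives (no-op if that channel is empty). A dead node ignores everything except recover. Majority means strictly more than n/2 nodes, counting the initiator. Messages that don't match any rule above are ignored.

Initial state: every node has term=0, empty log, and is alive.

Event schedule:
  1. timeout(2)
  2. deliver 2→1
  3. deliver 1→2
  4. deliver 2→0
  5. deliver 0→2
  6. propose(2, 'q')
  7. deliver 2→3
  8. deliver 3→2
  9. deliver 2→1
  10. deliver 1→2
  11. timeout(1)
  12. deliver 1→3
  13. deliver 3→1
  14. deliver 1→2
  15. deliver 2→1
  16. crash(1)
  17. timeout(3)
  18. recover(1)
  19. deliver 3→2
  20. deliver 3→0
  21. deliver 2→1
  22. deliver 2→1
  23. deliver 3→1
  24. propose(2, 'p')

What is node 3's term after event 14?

2

after 1 — timeout(2): n2:cand/t1/[-]
after 2 — deliver 2→1: n1:foll/t1/[-]
after 3 — deliver 1→2: ·
after 4 — deliver 2→0: n0:foll/t1/[-]
after 5 — deliver 0→2: n2:lead/t1/[-]
after 6 — propose(2,'q'): n2:lead/t1/[q]
after 7 — deliver 2→3: n3:foll/t1/[-]
after 8 — deliver 3→2: ·
after 9 — deliver 2→1: n1:foll/t1/[q]
after 10 — deliver 1→2: ·
after 11 — timeout(1): n1:cand/t2/[q]
after 12 — deliver 1→3: n3:foll/t2/[-]
after 13 — deliver 3→1: ·
after 14 — deliver 1→2: n2:foll/t2/[q]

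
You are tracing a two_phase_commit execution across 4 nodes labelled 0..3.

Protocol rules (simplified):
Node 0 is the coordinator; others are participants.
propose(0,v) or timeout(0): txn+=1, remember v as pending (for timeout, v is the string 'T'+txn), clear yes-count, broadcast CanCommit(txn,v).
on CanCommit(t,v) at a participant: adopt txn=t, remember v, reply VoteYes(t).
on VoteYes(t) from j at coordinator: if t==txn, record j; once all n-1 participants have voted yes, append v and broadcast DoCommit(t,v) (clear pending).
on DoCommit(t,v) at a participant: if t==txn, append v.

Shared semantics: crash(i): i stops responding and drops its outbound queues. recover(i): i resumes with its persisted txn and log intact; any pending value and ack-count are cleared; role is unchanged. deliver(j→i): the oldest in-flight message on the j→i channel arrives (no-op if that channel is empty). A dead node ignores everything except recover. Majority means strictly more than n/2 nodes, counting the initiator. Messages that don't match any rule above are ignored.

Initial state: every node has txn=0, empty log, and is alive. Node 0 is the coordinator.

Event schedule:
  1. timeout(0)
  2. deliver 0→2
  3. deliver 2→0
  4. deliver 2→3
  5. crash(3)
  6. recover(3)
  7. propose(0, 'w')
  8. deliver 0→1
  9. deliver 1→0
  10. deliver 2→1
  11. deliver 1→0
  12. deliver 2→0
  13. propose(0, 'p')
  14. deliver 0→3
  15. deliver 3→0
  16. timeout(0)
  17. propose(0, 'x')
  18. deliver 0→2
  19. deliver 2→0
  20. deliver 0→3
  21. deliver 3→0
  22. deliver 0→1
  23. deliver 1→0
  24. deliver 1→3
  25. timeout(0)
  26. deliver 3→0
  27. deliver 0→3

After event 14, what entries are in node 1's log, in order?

empty

step 1 timeout(0): 0={coor,t=1,log=-}
step 2 deliver 0→2: 2={part,t=1,log=-}
step 3 deliver 2→0: —
step 4 deliver 2→3: —
step 5 crash(3): 3={✗part,t=0,log=-}
step 6 recover(3): 3={part,t=0,log=-}
step 7 propose(0,'w'): 0={coor,t=2,log=-}
step 8 deliver 0→1: 1={part,t=1,log=-}
step 9 deliver 1→0: —
step 10 deliver 2→1: —
step 11 deliver 1→0: —
step 12 deliver 2→0: —
step 13 propose(0,'p'): 0={coor,t=3,log=-}
step 14 deliver 0→3: 3={part,t=1,log=-}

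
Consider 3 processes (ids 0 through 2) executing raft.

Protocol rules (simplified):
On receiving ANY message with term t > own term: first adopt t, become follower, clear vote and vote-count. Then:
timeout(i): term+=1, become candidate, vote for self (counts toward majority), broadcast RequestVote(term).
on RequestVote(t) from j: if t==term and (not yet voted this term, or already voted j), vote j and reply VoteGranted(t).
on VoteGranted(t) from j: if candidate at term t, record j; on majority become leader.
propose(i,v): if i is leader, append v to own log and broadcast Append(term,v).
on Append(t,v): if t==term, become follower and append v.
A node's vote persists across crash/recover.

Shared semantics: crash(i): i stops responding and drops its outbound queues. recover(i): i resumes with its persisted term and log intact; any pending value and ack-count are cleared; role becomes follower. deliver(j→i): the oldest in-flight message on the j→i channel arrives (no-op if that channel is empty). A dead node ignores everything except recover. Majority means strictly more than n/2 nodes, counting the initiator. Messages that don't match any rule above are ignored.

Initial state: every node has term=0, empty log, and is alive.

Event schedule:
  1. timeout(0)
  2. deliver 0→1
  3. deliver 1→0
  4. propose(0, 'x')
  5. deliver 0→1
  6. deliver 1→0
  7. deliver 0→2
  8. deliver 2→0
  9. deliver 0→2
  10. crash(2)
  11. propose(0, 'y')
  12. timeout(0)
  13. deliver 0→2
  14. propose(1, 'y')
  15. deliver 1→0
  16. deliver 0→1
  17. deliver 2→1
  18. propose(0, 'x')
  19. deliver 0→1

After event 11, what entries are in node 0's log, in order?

x,y

after 1 — timeout(0): n0:cand/t1/[-]
after 2 — deliver 0→1: n1:foll/t1/[-]
after 3 — deliver 1→0: n0:lead/t1/[-]
after 4 — propose(0,'x'): n0:lead/t1/[x]
after 5 — deliver 0→1: n1:foll/t1/[x]
after 6 — deliver 1→0: ·
after 7 — deliver 0→2: n2:foll/t1/[-]
after 8 — deliver 2→0: ·
after 9 — deliver 0→2: n2:foll/t1/[x]
after 10 — crash(2): n2:✗foll/t1/[x]
after 11 — propose(0,'y'): n0:lead/t1/[x,y]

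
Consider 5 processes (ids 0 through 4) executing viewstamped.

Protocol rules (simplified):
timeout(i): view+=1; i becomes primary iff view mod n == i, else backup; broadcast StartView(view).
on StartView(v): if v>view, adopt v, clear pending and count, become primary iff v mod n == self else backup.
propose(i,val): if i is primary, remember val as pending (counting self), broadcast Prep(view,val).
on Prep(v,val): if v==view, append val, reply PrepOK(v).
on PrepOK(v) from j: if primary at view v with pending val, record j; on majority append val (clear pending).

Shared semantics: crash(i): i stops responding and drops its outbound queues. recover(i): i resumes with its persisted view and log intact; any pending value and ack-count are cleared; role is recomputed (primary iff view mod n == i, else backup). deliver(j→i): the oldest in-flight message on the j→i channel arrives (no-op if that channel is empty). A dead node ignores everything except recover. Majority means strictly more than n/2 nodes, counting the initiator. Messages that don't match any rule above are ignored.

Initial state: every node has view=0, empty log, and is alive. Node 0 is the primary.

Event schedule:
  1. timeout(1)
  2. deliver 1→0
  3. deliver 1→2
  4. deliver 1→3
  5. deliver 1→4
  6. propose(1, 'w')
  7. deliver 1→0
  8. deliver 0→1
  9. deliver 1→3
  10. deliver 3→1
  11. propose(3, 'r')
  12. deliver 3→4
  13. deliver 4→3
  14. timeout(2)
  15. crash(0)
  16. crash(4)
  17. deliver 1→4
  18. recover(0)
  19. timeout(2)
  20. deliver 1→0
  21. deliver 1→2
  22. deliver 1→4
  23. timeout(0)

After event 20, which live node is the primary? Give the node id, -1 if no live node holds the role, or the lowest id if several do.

1

after 1 — timeout(1): n1:prim/v1/[-]
after 2 — deliver 1→0: n0:back/v1/[-]
after 3 — deliver 1→2: n2:back/v1/[-]
after 4 — deliver 1→3: n3:back/v1/[-]
after 5 — deliver 1→4: n4:back/v1/[-]
after 6 — propose(1,'w'): ·
after 7 — deliver 1→0: n0:back/v1/[w]
after 8 — deliver 0→1: ·
after 9 — deliver 1→3: n3:back/v1/[w]
after 10 — deliver 3→1: n1:prim/v1/[w]
after 11 — propose(3,'r'): ·
after 12 — deliver 3→4: ·
after 13 — deliver 4→3: ·
after 14 — timeout(2): n2:prim/v2/[-]
after 15 — crash(0): n0:✗back/v1/[w]
after 16 — crash(4): n4:✗back/v1/[-]
after 17 — deliver 1→4: ·
after 18 — recover(0): n0:back/v1/[w]
after 19 — timeout(2): n2:back/v3/[-]
after 20 — deliver 1→0: ·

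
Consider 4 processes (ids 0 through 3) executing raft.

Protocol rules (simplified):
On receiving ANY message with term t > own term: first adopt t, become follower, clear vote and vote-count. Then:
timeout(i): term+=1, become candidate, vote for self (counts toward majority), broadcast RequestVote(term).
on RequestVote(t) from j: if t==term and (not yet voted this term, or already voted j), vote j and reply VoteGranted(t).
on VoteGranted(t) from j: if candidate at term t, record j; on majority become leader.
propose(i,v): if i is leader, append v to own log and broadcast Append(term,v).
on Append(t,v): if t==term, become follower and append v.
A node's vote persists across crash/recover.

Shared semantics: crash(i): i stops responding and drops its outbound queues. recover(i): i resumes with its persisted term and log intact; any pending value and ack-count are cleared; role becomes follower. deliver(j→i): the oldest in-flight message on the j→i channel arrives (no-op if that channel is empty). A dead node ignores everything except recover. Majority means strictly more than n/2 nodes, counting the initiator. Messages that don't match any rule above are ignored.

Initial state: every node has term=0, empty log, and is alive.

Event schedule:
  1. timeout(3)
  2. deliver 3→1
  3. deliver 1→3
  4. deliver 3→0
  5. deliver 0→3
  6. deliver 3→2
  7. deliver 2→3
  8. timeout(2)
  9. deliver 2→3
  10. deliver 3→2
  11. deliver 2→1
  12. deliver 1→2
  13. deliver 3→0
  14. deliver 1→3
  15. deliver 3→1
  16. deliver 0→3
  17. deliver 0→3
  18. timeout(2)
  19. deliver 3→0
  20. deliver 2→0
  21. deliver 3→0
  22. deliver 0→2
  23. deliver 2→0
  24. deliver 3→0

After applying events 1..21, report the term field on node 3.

[1] timeout(3) → N3(cand t1 [-])
[2] deliver 3→1 → N1(foll t1 [-])
[3] deliver 1→3 → ∅
[4] deliver 3→0 → N0(foll t1 [-])
[5] deliver 0→3 → N3(lead t1 [-])
[6] deliver 3→2 → N2(foll t1 [-])
[7] deliver 2→3 → ∅
[8] timeout(2) → N2(cand t2 [-])
[9] deliver 2→3 → N3(foll t2 [-])
[10] deliver 3→2 → ∅
[11] deliver 2→1 → N1(foll t2 [-])
[12] deliver 1→2 → N2(lead t2 [-])
[13] deliver 3→0 → ∅
[14] deliver 1→3 → ∅
[15] deliver 3→1 → ∅
[16] deliver 0→3 → ∅
[17] deliver 0→3 → ∅
[18] timeout(2) → N2(cand t3 [-])
[19] deliver 3→0 → ∅
[20] deliver 2→0 → N0(foll t2 [-])
[21] deliver 3→0 → ∅

2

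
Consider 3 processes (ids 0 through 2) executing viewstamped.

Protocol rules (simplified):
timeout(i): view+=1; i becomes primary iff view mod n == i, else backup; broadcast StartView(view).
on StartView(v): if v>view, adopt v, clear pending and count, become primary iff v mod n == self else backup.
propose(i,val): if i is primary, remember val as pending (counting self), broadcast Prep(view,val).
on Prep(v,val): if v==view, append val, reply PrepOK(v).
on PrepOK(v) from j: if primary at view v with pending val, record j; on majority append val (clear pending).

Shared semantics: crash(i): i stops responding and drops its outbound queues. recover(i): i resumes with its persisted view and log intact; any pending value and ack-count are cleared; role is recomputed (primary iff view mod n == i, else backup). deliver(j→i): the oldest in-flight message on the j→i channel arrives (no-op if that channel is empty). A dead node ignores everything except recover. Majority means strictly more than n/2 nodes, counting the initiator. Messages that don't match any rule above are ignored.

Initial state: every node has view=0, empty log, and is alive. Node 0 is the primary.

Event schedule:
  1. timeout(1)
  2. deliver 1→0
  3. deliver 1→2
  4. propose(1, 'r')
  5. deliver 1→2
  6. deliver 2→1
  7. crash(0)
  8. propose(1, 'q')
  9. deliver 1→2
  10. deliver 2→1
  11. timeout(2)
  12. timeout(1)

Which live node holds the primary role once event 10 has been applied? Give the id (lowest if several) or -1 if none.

e1 timeout(1): 1[prim,v=1,-]
e2 deliver 1→0: 0[back,v=1,-]
e3 deliver 1→2: 2[back,v=1,-]
e4 propose(1,'r'): ·
e5 deliver 1→2: 2[back,v=1,r]
e6 deliver 2→1: 1[prim,v=1,r]
e7 crash(0): 0[✗back,v=1,-]
e8 propose(1,'q'): ·
e9 deliver 1→2: 2[back,v=1,r,q]
e10 deliver 2→1: 1[prim,v=1,r,q]

1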